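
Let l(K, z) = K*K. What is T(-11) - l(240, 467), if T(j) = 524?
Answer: -57076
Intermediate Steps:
l(K, z) = K**2
T(-11) - l(240, 467) = 524 - 1*240**2 = 524 - 1*57600 = 524 - 57600 = -57076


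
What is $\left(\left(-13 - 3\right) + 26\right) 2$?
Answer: $20$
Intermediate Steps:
$\left(\left(-13 - 3\right) + 26\right) 2 = \left(-16 + 26\right) 2 = 10 \cdot 2 = 20$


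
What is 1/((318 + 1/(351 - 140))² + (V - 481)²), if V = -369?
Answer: 44521/36668698301 ≈ 1.2141e-6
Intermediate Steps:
1/((318 + 1/(351 - 140))² + (V - 481)²) = 1/((318 + 1/(351 - 140))² + (-369 - 481)²) = 1/((318 + 1/211)² + (-850)²) = 1/((318 + 1/211)² + 722500) = 1/((67099/211)² + 722500) = 1/(4502275801/44521 + 722500) = 1/(36668698301/44521) = 44521/36668698301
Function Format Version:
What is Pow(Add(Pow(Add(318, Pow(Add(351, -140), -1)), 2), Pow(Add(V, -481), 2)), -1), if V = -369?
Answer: Rational(44521, 36668698301) ≈ 1.2141e-6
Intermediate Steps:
Pow(Add(Pow(Add(318, Pow(Add(351, -140), -1)), 2), Pow(Add(V, -481), 2)), -1) = Pow(Add(Pow(Add(318, Pow(Add(351, -140), -1)), 2), Pow(Add(-369, -481), 2)), -1) = Pow(Add(Pow(Add(318, Pow(211, -1)), 2), Pow(-850, 2)), -1) = Pow(Add(Pow(Add(318, Rational(1, 211)), 2), 722500), -1) = Pow(Add(Pow(Rational(67099, 211), 2), 722500), -1) = Pow(Add(Rational(4502275801, 44521), 722500), -1) = Pow(Rational(36668698301, 44521), -1) = Rational(44521, 36668698301)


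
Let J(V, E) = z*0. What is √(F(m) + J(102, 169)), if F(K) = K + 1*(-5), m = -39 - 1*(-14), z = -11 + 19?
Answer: I*√30 ≈ 5.4772*I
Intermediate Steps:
z = 8
m = -25 (m = -39 + 14 = -25)
F(K) = -5 + K (F(K) = K - 5 = -5 + K)
J(V, E) = 0 (J(V, E) = 8*0 = 0)
√(F(m) + J(102, 169)) = √((-5 - 25) + 0) = √(-30 + 0) = √(-30) = I*√30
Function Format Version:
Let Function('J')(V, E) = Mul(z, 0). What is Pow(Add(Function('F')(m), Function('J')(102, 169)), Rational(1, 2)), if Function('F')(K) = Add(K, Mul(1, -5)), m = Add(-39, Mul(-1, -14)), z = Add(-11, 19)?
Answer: Mul(I, Pow(30, Rational(1, 2))) ≈ Mul(5.4772, I)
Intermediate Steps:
z = 8
m = -25 (m = Add(-39, 14) = -25)
Function('F')(K) = Add(-5, K) (Function('F')(K) = Add(K, -5) = Add(-5, K))
Function('J')(V, E) = 0 (Function('J')(V, E) = Mul(8, 0) = 0)
Pow(Add(Function('F')(m), Function('J')(102, 169)), Rational(1, 2)) = Pow(Add(Add(-5, -25), 0), Rational(1, 2)) = Pow(Add(-30, 0), Rational(1, 2)) = Pow(-30, Rational(1, 2)) = Mul(I, Pow(30, Rational(1, 2)))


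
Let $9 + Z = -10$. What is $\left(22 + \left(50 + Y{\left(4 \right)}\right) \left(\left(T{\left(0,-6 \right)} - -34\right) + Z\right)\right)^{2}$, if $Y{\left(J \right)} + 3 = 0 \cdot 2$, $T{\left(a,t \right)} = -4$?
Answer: $290521$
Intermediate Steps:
$Y{\left(J \right)} = -3$ ($Y{\left(J \right)} = -3 + 0 \cdot 2 = -3 + 0 = -3$)
$Z = -19$ ($Z = -9 - 10 = -19$)
$\left(22 + \left(50 + Y{\left(4 \right)}\right) \left(\left(T{\left(0,-6 \right)} - -34\right) + Z\right)\right)^{2} = \left(22 + \left(50 - 3\right) \left(\left(-4 - -34\right) - 19\right)\right)^{2} = \left(22 + 47 \left(\left(-4 + 34\right) - 19\right)\right)^{2} = \left(22 + 47 \left(30 - 19\right)\right)^{2} = \left(22 + 47 \cdot 11\right)^{2} = \left(22 + 517\right)^{2} = 539^{2} = 290521$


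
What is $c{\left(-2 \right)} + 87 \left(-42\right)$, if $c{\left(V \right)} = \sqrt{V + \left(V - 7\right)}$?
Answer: $-3654 + i \sqrt{11} \approx -3654.0 + 3.3166 i$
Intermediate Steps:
$c{\left(V \right)} = \sqrt{-7 + 2 V}$ ($c{\left(V \right)} = \sqrt{V + \left(V - 7\right)} = \sqrt{V + \left(-7 + V\right)} = \sqrt{-7 + 2 V}$)
$c{\left(-2 \right)} + 87 \left(-42\right) = \sqrt{-7 + 2 \left(-2\right)} + 87 \left(-42\right) = \sqrt{-7 - 4} - 3654 = \sqrt{-11} - 3654 = i \sqrt{11} - 3654 = -3654 + i \sqrt{11}$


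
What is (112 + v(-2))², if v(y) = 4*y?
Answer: 10816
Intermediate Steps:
(112 + v(-2))² = (112 + 4*(-2))² = (112 - 8)² = 104² = 10816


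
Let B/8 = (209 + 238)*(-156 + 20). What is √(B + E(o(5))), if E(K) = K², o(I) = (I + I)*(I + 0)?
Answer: 2*I*√120959 ≈ 695.58*I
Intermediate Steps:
o(I) = 2*I² (o(I) = (2*I)*I = 2*I²)
B = -486336 (B = 8*((209 + 238)*(-156 + 20)) = 8*(447*(-136)) = 8*(-60792) = -486336)
√(B + E(o(5))) = √(-486336 + (2*5²)²) = √(-486336 + (2*25)²) = √(-486336 + 50²) = √(-486336 + 2500) = √(-483836) = 2*I*√120959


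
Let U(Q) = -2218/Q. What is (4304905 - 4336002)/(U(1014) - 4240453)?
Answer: 15766179/2149910780 ≈ 0.0073334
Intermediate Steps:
(4304905 - 4336002)/(U(1014) - 4240453) = (4304905 - 4336002)/(-2218/1014 - 4240453) = -31097/(-2218*1/1014 - 4240453) = -31097/(-1109/507 - 4240453) = -31097/(-2149910780/507) = -31097*(-507/2149910780) = 15766179/2149910780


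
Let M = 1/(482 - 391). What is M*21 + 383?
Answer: 4982/13 ≈ 383.23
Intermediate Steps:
M = 1/91 ≈ 0.010989
M*21 + 383 = (1/91)*21 + 383 = 3/13 + 383 = 4982/13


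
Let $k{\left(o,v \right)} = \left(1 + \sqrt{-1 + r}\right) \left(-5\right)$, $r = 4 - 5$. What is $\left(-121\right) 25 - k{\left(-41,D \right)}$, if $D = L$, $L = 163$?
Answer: $-3020 + 5 i \sqrt{2} \approx -3020.0 + 7.0711 i$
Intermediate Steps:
$r = -1$
$D = 163$
$k{\left(o,v \right)} = -5 - 5 i \sqrt{2}$ ($k{\left(o,v \right)} = \left(1 + \sqrt{-1 - 1}\right) \left(-5\right) = \left(1 + \sqrt{-2}\right) \left(-5\right) = \left(1 + i \sqrt{2}\right) \left(-5\right) = -5 - 5 i \sqrt{2}$)
$\left(-121\right) 25 - k{\left(-41,D \right)} = \left(-121\right) 25 - \left(-5 - 5 i \sqrt{2}\right) = -3025 + \left(5 + 5 i \sqrt{2}\right) = -3020 + 5 i \sqrt{2}$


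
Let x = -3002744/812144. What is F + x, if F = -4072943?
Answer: -413477402817/101518 ≈ -4.0729e+6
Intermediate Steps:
x = -375343/101518 (x = -3002744*1/812144 = -375343/101518 ≈ -3.6973)
F + x = -4072943 - 375343/101518 = -413477402817/101518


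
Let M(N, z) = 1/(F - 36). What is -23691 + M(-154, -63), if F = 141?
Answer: -2487554/105 ≈ -23691.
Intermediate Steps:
M(N, z) = 1/105 (M(N, z) = 1/(141 - 36) = 1/105)
-23691 + M(-154, -63) = -23691 + 1/105 = -2487554/105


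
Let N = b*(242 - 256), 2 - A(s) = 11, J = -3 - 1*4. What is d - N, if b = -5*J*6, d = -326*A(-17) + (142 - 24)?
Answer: 5992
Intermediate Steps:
J = -7 (J = -3 - 4 = -7)
A(s) = -9 (A(s) = 2 - 1*11 = 2 - 11 = -9)
d = 3052 (d = -326*(-9) + (142 - 24) = 2934 + 118 = 3052)
b = 210 (b = -5*(-7)*6 = 35*6 = 210)
N = -2940 (N = 210*(242 - 256) = 210*(-14) = -2940)
d - N = 3052 - 1*(-2940) = 3052 + 2940 = 5992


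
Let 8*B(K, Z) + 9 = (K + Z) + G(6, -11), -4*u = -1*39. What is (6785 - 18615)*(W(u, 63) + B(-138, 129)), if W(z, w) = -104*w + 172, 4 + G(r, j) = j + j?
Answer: 75540465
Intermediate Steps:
u = 39/4 (u = -(-1)*39/4 = -1/4*(-39) = 39/4 ≈ 9.7500)
G(r, j) = -4 + 2*j (G(r, j) = -4 + (j + j) = -4 + 2*j)
W(z, w) = 172 - 104*w
B(K, Z) = -35/8 + K/8 + Z/8 (B(K, Z) = -9/8 + ((K + Z) + (-4 + 2*(-11)))/8 = -9/8 + ((K + Z) + (-4 - 22))/8 = -9/8 + ((K + Z) - 26)/8 = -9/8 + (-26 + K + Z)/8 = -9/8 + (-13/4 + K/8 + Z/8) = -35/8 + K/8 + Z/8)
(6785 - 18615)*(W(u, 63) + B(-138, 129)) = (6785 - 18615)*((172 - 104*63) + (-35/8 + (1/8)*(-138) + (1/8)*129)) = -11830*((172 - 6552) + (-35/8 - 69/4 + 129/8)) = -11830*(-6380 - 11/2) = -11830*(-12771/2) = 75540465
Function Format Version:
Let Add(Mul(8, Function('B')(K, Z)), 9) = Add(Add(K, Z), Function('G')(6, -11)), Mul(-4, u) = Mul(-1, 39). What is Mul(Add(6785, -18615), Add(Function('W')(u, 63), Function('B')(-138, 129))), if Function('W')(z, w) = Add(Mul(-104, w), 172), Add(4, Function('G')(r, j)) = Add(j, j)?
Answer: 75540465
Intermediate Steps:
u = Rational(39, 4) (u = Mul(Rational(-1, 4), Mul(-1, 39)) = Mul(Rational(-1, 4), -39) = Rational(39, 4) ≈ 9.7500)
Function('G')(r, j) = Add(-4, Mul(2, j)) (Function('G')(r, j) = Add(-4, Add(j, j)) = Add(-4, Mul(2, j)))
Function('W')(z, w) = Add(172, Mul(-104, w))
Function('B')(K, Z) = Add(Rational(-35, 8), Mul(Rational(1, 8), K), Mul(Rational(1, 8), Z)) (Function('B')(K, Z) = Add(Rational(-9, 8), Mul(Rational(1, 8), Add(Add(K, Z), Add(-4, Mul(2, -11))))) = Add(Rational(-9, 8), Mul(Rational(1, 8), Add(Add(K, Z), Add(-4, -22)))) = Add(Rational(-9, 8), Mul(Rational(1, 8), Add(Add(K, Z), -26))) = Add(Rational(-9, 8), Mul(Rational(1, 8), Add(-26, K, Z))) = Add(Rational(-9, 8), Add(Rational(-13, 4), Mul(Rational(1, 8), K), Mul(Rational(1, 8), Z))) = Add(Rational(-35, 8), Mul(Rational(1, 8), K), Mul(Rational(1, 8), Z)))
Mul(Add(6785, -18615), Add(Function('W')(u, 63), Function('B')(-138, 129))) = Mul(Add(6785, -18615), Add(Add(172, Mul(-104, 63)), Add(Rational(-35, 8), Mul(Rational(1, 8), -138), Mul(Rational(1, 8), 129)))) = Mul(-11830, Add(Add(172, -6552), Add(Rational(-35, 8), Rational(-69, 4), Rational(129, 8)))) = Mul(-11830, Add(-6380, Rational(-11, 2))) = Mul(-11830, Rational(-12771, 2)) = 75540465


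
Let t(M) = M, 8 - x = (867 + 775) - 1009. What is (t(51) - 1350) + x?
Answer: -1924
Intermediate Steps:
x = -625 (x = 8 - ((867 + 775) - 1009) = 8 - (1642 - 1009) = 8 - 1*633 = 8 - 633 = -625)
(t(51) - 1350) + x = (51 - 1350) - 625 = -1299 - 625 = -1924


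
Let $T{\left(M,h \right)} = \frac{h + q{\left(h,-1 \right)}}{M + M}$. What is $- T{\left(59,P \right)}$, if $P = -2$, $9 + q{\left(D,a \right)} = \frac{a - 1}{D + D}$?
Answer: $\frac{21}{236} \approx 0.088983$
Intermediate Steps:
$q{\left(D,a \right)} = -9 + \frac{-1 + a}{2 D}$ ($q{\left(D,a \right)} = -9 + \frac{a - 1}{D + D} = -9 + \frac{-1 + a}{2 D}$)
$T{\left(M,h \right)} = \frac{h + \frac{-2 - 18 h}{2 h}}{2 M}$ ($T{\left(M,h \right)} = \frac{h + \frac{-1 - 1 - 18 h}{2 h}}{M + M} = \frac{h + \frac{-2 - 18 h}{2 h}}{2 M}$)
$- T{\left(59,P \right)} = - \frac{-1 + \left(-2\right)^{2} - -18}{2 \cdot 59 \left(-2\right)} = - \frac{\left(-1\right) \left(-1 + 4 + 18\right)}{2 \cdot 59 \cdot 2} = - \frac{\left(-1\right) 21}{2 \cdot 59 \cdot 2} = \left(-1\right) \left(- \frac{21}{236}\right) = \frac{21}{236}$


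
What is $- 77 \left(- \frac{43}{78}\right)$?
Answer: $\frac{3311}{78} \approx 42.449$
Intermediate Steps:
$- 77 \left(- \frac{43}{78}\right) = - 77 \left(\left(-43\right) \frac{1}{78}\right) = \left(-77\right) \left(- \frac{43}{78}\right) = \frac{3311}{78}$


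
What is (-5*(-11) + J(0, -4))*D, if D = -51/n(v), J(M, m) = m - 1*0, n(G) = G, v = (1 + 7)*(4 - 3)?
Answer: -2601/8 ≈ -325.13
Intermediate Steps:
v = 8 (v = 8*1 = 8)
J(M, m) = m (J(M, m) = m + 0 = m)
D = -51/8 ≈ -6.3750
(-5*(-11) + J(0, -4))*D = (-5*(-11) - 4)*(-51/8) = (55 - 4)*(-51/8) = 51*(-51/8) = -2601/8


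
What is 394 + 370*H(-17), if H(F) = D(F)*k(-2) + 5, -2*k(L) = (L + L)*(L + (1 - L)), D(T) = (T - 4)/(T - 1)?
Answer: 9322/3 ≈ 3107.3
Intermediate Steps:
D(T) = (-4 + T)/(-1 + T)
k(L) = -L (k(L) = -(L + L)*(L + (1 - L))/2 = -2*L/2 = -L)
H(F) = 5 + 2*(-4 + F)/(-1 + F) (H(F) = ((-4 + F)/(-1 + F))*(-1*(-2)) + 5 = ((-4 + F)/(-1 + F))*2 + 5 = 2*(-4 + F)/(-1 + F) + 5 = 5 + 2*(-4 + F)/(-1 + F))
394 + 370*H(-17) = 394 + 370*((-13 + 7*(-17))/(-1 - 17)) = 394 + 370*((-13 - 119)/(-18)) = 394 + 370*(-1/18*(-132)) = 394 + 370*(22/3) = 394 + 8140/3 = 9322/3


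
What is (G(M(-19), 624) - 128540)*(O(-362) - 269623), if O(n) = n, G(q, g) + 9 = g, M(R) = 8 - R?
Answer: 34537831125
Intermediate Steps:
G(q, g) = -9 + g
(G(M(-19), 624) - 128540)*(O(-362) - 269623) = ((-9 + 624) - 128540)*(-362 - 269623) = (615 - 128540)*(-269985) = -127925*(-269985) = 34537831125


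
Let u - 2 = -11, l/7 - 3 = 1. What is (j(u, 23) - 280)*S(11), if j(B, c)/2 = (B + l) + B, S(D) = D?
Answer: -2860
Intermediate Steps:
l = 28 (l = 21 + 7*1 = 21 + 7 = 28)
u = -9 (u = 2 - 11 = -9)
j(B, c) = 56 + 4*B (j(B, c) = 2*((B + 28) + B) = 2*((28 + B) + B) = 2*(28 + 2*B) = 56 + 4*B)
(j(u, 23) - 280)*S(11) = ((56 + 4*(-9)) - 280)*11 = ((56 - 36) - 280)*11 = (20 - 280)*11 = -260*11 = -2860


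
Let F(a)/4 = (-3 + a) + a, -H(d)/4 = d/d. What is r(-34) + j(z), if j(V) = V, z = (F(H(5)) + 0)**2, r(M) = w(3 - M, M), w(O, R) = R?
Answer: 1902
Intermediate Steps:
r(M) = M
H(d) = -4 (H(d) = -4*d/d = -4*1 = -4)
F(a) = -12 + 8*a (F(a) = 4*((-3 + a) + a) = 4*(-3 + 2*a) = -12 + 8*a)
z = 1936 (z = ((-12 + 8*(-4)) + 0)**2 = ((-12 - 32) + 0)**2 = (-44 + 0)**2 = (-44)**2 = 1936)
r(-34) + j(z) = -34 + 1936 = 1902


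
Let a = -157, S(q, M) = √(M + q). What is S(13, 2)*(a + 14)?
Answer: -143*√15 ≈ -553.84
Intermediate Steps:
S(13, 2)*(a + 14) = √(2 + 13)*(-157 + 14) = √15*(-143) = -143*√15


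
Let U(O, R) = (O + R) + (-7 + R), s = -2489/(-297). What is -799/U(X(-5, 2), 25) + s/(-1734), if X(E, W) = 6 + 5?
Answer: -3811276/257499 ≈ -14.801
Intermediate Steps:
X(E, W) = 11
s = 2489/297 (s = -2489*(-1/297) = 2489/297 ≈ 8.3805)
U(O, R) = -7 + O + 2*R
-799/U(X(-5, 2), 25) + s/(-1734) = -799/(-7 + 11 + 2*25) + (2489/297)/(-1734) = -799/(-7 + 11 + 50) + (2489/297)*(-1/1734) = -799/54 - 2489/514998 = -3811276/257499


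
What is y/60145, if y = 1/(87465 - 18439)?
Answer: 1/4151568770 ≈ 2.4087e-10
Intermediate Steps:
y = 1/69026 ≈ 1.4487e-5
y/60145 = (1/69026)/60145 = (1/69026)*(1/60145) = 1/4151568770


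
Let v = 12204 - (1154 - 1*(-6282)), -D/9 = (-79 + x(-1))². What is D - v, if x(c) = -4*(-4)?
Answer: -40489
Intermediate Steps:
x(c) = 16
D = -35721 (D = -9*(-79 + 16)² = -9*(-63)² = -9*3969 = -35721)
v = 4768 (v = 12204 - (1154 + 6282) = 12204 - 1*7436 = 12204 - 7436 = 4768)
D - v = -35721 - 1*4768 = -35721 - 4768 = -40489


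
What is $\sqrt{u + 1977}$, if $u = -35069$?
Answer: $2 i \sqrt{8273} \approx 181.91 i$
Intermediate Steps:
$\sqrt{u + 1977} = \sqrt{-35069 + 1977} = \sqrt{-33092} = 2 i \sqrt{8273}$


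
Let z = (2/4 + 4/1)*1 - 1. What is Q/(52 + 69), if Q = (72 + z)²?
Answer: 22801/484 ≈ 47.109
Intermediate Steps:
z = 7/2 (z = (2*(¼) + 4*1)*1 - 1 = (½ + 4)*1 - 1 = (9/2)*1 - 1 = 9/2 - 1 = 7/2 ≈ 3.5000)
Q = 22801/4 (Q = (72 + 7/2)² = (151/2)² = 22801/4 ≈ 5700.3)
Q/(52 + 69) = (22801/4)/(52 + 69) = (22801/4)/121 = (1/121)*(22801/4) = 22801/484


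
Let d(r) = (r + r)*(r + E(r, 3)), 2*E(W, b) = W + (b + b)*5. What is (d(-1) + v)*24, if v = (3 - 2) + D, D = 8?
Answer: -432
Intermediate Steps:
E(W, b) = W/2 + 5*b (E(W, b) = (W + (b + b)*5)/2 = (W + (2*b)*5)/2 = (W + 10*b)/2 = W/2 + 5*b)
v = 9 (v = (3 - 2) + 8 = 1 + 8 = 9)
d(r) = 2*r*(15 + 3*r/2) (d(r) = (r + r)*(r + (r/2 + 5*3)) = (2*r)*(r + (r/2 + 15)) = (2*r)*(r + (15 + r/2)) = (2*r)*(15 + 3*r/2) = 2*r*(15 + 3*r/2))
(d(-1) + v)*24 = (3*(-1)*(10 - 1) + 9)*24 = (3*(-1)*9 + 9)*24 = (-27 + 9)*24 = -18*24 = -432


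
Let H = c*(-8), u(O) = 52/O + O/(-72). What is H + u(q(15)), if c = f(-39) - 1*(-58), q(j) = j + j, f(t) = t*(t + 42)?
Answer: 28399/60 ≈ 473.32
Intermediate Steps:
f(t) = t*(42 + t)
q(j) = 2*j
u(O) = 52/O - O/72 (u(O) = 52/O + O*(-1/72) = 52/O - O/72)
c = -59 (c = -39*(42 - 39) - 1*(-58) = -39*3 + 58 = -117 + 58 = -59)
H = 472 (H = -59*(-8) = 472)
H + u(q(15)) = 472 + (52/((2*15)) - 15/36) = 472 + (52/30 - 1/72*30) = 472 + (52*(1/30) - 5/12) = 472 + (26/15 - 5/12) = 472 + 79/60 = 28399/60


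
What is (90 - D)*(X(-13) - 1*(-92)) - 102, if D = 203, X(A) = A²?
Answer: -29595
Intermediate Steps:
(90 - D)*(X(-13) - 1*(-92)) - 102 = (90 - 1*203)*((-13)² - 1*(-92)) - 102 = (90 - 203)*(169 + 92) - 102 = -113*261 - 102 = -29493 - 102 = -29595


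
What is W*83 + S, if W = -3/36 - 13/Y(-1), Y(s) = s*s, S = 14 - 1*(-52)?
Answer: -12239/12 ≈ -1019.9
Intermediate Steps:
S = 66 (S = 14 + 52 = 66)
Y(s) = s**2
W = -157/12 (W = -3/36 - 13/((-1)**2) = -3*1/36 - 13/1 = -1/12 - 13*1 = -1/12 - 13 = -157/12 ≈ -13.083)
W*83 + S = -157/12*83 + 66 = -13031/12 + 66 = -12239/12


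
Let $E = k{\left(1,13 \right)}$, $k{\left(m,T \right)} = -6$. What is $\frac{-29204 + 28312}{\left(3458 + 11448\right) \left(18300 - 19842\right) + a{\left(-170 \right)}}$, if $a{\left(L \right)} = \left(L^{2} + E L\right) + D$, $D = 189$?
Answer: $\frac{892}{22954943} \approx 3.8859 \cdot 10^{-5}$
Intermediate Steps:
$E = -6$
$a{\left(L \right)} = 189 + L^{2} - 6 L$ ($a{\left(L \right)} = \left(L^{2} - 6 L\right) + 189 = 189 + L^{2} - 6 L$)
$\frac{-29204 + 28312}{\left(3458 + 11448\right) \left(18300 - 19842\right) + a{\left(-170 \right)}} = \frac{-29204 + 28312}{\left(3458 + 11448\right) \left(18300 - 19842\right) + \left(189 + \left(-170\right)^{2} - -1020\right)} = - \frac{892}{14906 \left(-1542\right) + \left(189 + 28900 + 1020\right)} = - \frac{892}{-22985052 + 30109} = - \frac{892}{-22954943} = \left(-892\right) \left(- \frac{1}{22954943}\right) = \frac{892}{22954943}$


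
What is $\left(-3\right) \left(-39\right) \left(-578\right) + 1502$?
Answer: $-66124$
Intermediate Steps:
$\left(-3\right) \left(-39\right) \left(-578\right) + 1502 = 117 \left(-578\right) + 1502 = -67626 + 1502 = -66124$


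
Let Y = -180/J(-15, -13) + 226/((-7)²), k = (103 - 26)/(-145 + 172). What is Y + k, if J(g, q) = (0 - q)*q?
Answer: 1907015/223587 ≈ 8.5292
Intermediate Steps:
k = 77/27 ≈ 2.8519
J(g, q) = -q² (J(g, q) = (-q)*q = -q²)
Y = 47014/8281 (Y = -180/((-1*(-13)²)) + 226/((-7)²) = -180/((-1*169)) + 226/49 = -180/(-169) + 226*(1/49) = -180*(-1/169) + 226/49 = 180/169 + 226/49 = 47014/8281 ≈ 5.6773)
Y + k = 47014/8281 + 77/27 = 1907015/223587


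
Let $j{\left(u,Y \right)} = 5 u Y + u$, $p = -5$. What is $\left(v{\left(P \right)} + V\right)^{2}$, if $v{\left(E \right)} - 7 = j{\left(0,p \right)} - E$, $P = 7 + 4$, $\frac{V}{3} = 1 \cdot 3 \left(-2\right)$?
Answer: $484$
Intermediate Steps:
$j{\left(u,Y \right)} = u + 5 Y u$ ($j{\left(u,Y \right)} = 5 Y u + u = u + 5 Y u$)
$V = -18$ ($V = 3 \cdot 1 \cdot 3 \left(-2\right) = 3 \cdot 3 \left(-2\right) = 3 \left(-6\right) = -18$)
$P = 11$
$v{\left(E \right)} = 7 - E$ ($v{\left(E \right)} = 7 + \left(0 \left(1 + 5 \left(-5\right)\right) - E\right) = 7 + \left(0 \left(1 - 25\right) - E\right) = 7 + \left(0 \left(-24\right) - E\right) = 7 + \left(0 - E\right) = 7 - E$)
$\left(v{\left(P \right)} + V\right)^{2} = \left(\left(7 - 11\right) - 18\right)^{2} = \left(-4 - 18\right)^{2} = \left(-22\right)^{2} = 484$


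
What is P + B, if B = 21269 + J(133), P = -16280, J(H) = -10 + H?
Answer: 5112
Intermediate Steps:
B = 21392 (B = 21269 + (-10 + 133) = 21269 + 123 = 21392)
P + B = -16280 + 21392 = 5112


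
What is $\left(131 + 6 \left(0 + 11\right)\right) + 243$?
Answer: $440$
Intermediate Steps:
$\left(131 + 6 \left(0 + 11\right)\right) + 243 = \left(131 + 6 \cdot 11\right) + 243 = \left(131 + 66\right) + 243 = 197 + 243 = 440$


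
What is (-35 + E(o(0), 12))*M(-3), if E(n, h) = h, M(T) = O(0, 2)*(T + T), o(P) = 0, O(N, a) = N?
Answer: 0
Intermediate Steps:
M(T) = 0 (M(T) = 0*(T + T) = 0*(2*T) = 0)
(-35 + E(o(0), 12))*M(-3) = (-35 + 12)*0 = -23*0 = 0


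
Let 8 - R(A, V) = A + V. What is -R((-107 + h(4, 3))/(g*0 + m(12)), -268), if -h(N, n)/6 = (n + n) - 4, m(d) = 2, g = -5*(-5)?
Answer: -671/2 ≈ -335.50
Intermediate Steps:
g = 25
h(N, n) = 24 - 12*n (h(N, n) = -6*((n + n) - 4) = -6*(2*n - 4) = -6*(-4 + 2*n) = 24 - 12*n)
R(A, V) = 8 - A - V (R(A, V) = 8 - (A + V) = 8 + (-A - V) = 8 - A - V)
-R((-107 + h(4, 3))/(g*0 + m(12)), -268) = -(8 - (-107 + (24 - 12*3))/(25*0 + 2) - 1*(-268)) = -(8 - (-107 + (24 - 36))/(0 + 2) + 268) = -(8 - (-107 - 12)/2 + 268) = -(8 - (-119)/2 + 268) = -(8 - 1*(-119/2) + 268) = -(8 + 119/2 + 268) = -1*671/2 = -671/2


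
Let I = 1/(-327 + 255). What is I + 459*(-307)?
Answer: -10145737/72 ≈ -1.4091e+5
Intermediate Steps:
I = -1/72 (I = 1/(-72) = -1/72 ≈ -0.013889)
I + 459*(-307) = -1/72 + 459*(-307) = -1/72 - 140913 = -10145737/72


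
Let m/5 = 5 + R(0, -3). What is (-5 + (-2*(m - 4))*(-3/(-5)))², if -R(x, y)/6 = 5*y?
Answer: 8128201/25 ≈ 3.2513e+5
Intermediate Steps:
R(x, y) = -30*y
m = 475 (m = 5*(5 - 30*(-3)) = 5*(5 + 90) = 5*95 = 475)
(-5 + (-2*(m - 4))*(-3/(-5)))² = (-5 + (-2*(475 - 4))*(-3/(-5)))² = (-5 + (-2*471)*(-3*(-⅕)))² = (-5 - 942*⅗)² = (-5 - 2826/5)² = (-2851/5)² = 8128201/25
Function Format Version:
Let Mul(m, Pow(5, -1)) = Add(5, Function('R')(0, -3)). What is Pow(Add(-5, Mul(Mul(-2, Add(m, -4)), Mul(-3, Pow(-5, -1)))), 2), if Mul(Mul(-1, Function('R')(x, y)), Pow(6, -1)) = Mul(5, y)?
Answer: Rational(8128201, 25) ≈ 3.2513e+5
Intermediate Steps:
Function('R')(x, y) = Mul(-30, y) (Function('R')(x, y) = Mul(-6, Mul(5, y)) = Mul(-30, y))
m = 475 (m = Mul(5, Add(5, Mul(-30, -3))) = Mul(5, Add(5, 90)) = Mul(5, 95) = 475)
Pow(Add(-5, Mul(Mul(-2, Add(m, -4)), Mul(-3, Pow(-5, -1)))), 2) = Pow(Add(-5, Mul(Mul(-2, Add(475, -4)), Mul(-3, Pow(-5, -1)))), 2) = Pow(Add(-5, Mul(Mul(-2, 471), Mul(-3, Rational(-1, 5)))), 2) = Pow(Add(-5, Mul(-942, Rational(3, 5))), 2) = Pow(Add(-5, Rational(-2826, 5)), 2) = Pow(Rational(-2851, 5), 2) = Rational(8128201, 25)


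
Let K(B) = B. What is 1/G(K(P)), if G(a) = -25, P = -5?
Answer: -1/25 ≈ -0.040000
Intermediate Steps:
1/G(K(P)) = 1/(-25) = -1/25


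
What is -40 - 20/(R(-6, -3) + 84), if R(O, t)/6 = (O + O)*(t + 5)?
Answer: -119/3 ≈ -39.667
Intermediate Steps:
R(O, t) = 12*O*(5 + t) (R(O, t) = 6*((O + O)*(t + 5)) = 6*((2*O)*(5 + t)) = 6*(2*O*(5 + t)) = 12*O*(5 + t))
-40 - 20/(R(-6, -3) + 84) = -40 - 20/(12*(-6)*(5 - 3) + 84) = -40 - 20/(12*(-6)*2 + 84) = -40 - 20/(-144 + 84) = -40 - 20/(-60) = -40 - 20*(-1/60) = -40 + ⅓ = -119/3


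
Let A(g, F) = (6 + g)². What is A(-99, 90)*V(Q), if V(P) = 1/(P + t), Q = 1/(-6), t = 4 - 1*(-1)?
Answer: 51894/29 ≈ 1789.4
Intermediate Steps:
t = 5 (t = 4 + 1 = 5)
Q = -⅙ ≈ -0.16667
V(P) = 1/(5 + P) (V(P) = 1/(P + 5) = 1/(5 + P))
A(-99, 90)*V(Q) = (6 - 99)²/(5 - ⅙) = (-93)²/(29/6) = 8649*(6/29) = 51894/29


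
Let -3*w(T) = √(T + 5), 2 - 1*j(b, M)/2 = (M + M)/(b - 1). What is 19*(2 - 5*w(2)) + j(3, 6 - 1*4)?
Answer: 38 + 95*√7/3 ≈ 121.78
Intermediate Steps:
j(b, M) = 4 - 4*M/(-1 + b) (j(b, M) = 4 - 2*(M + M)/(b - 1) = 4 - 2*2*M/(-1 + b) = 4 - 4*M/(-1 + b))
w(T) = -√(5 + T)/3 (w(T) = -√(T + 5)/3 = -√(5 + T)/3)
19*(2 - 5*w(2)) + j(3, 6 - 1*4) = 19*(2 - (-5)*√(5 + 2)/3) + 4*(-1 + 3 - (6 - 1*4))/(-1 + 3) = 19*(2 - (-5)*√7/3) + 4*(-1 + 3 - (6 - 4))/2 = 19*(2 + 5*√7/3) + 4*(½)*(-1 + 3 - 1*2) = (38 + 95*√7/3) + 4*(½)*(-1 + 3 - 2) = (38 + 95*√7/3) + 4*(½)*0 = (38 + 95*√7/3) + 0 = 38 + 95*√7/3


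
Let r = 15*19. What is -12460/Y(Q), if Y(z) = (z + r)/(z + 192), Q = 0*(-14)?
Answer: -159488/19 ≈ -8394.1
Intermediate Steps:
Q = 0
r = 285
Y(z) = (285 + z)/(192 + z) (Y(z) = (z + 285)/(z + 192) = (285 + z)/(192 + z))
-12460/Y(Q) = -12460*(192 + 0)/(285 + 0) = -12460/(285/192) = -12460/((1/192)*285) = -12460/95/64 = -12460*64/95 = -159488/19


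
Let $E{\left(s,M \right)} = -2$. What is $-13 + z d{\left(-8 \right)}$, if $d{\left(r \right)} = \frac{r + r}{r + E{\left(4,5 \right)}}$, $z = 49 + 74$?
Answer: $\frac{919}{5} \approx 183.8$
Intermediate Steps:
$z = 123$
$d{\left(r \right)} = \frac{2 r}{-2 + r}$ ($d{\left(r \right)} = \frac{r + r}{r - 2} = \frac{2 r}{-2 + r}$)
$-13 + z d{\left(-8 \right)} = -13 + 123 \cdot 2 \left(-8\right) \frac{1}{-2 - 8} = -13 + 123 \cdot 2 \left(-8\right) \frac{1}{-10} = -13 + 123 \cdot 2 \left(-8\right) \left(- \frac{1}{10}\right) = -13 + 123 \cdot \frac{8}{5} = -13 + \frac{984}{5} = \frac{919}{5}$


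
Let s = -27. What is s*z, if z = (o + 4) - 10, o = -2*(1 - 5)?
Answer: -54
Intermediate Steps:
o = 8 (o = -2*(-4) = 8)
z = 2 (z = (8 + 4) - 10 = 12 - 10 = 2)
s*z = -27*2 = -54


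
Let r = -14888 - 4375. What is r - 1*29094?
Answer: -48357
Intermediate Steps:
r = -19263
r - 1*29094 = -19263 - 1*29094 = -19263 - 29094 = -48357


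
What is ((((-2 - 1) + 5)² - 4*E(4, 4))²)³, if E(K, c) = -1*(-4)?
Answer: 2985984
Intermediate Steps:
E(K, c) = 4
((((-2 - 1) + 5)² - 4*E(4, 4))²)³ = ((((-2 - 1) + 5)² - 4*4)²)³ = (((-3 + 5)² - 16)²)³ = ((2² - 16)²)³ = ((4 - 16)²)³ = ((-12)²)³ = 144³ = 2985984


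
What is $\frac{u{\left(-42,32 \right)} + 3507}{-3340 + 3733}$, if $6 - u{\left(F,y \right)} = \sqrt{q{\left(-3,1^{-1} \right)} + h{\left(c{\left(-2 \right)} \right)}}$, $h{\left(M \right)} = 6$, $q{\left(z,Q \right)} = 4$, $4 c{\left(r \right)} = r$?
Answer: $\frac{1171}{131} - \frac{\sqrt{10}}{393} \approx 8.9309$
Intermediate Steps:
$c{\left(r \right)} = \frac{r}{4}$
$u{\left(F,y \right)} = 6 - \sqrt{10}$ ($u{\left(F,y \right)} = 6 - \sqrt{4 + 6} = 6 - \sqrt{10}$)
$\frac{u{\left(-42,32 \right)} + 3507}{-3340 + 3733} = \frac{\left(6 - \sqrt{10}\right) + 3507}{-3340 + 3733} = \frac{3513 - \sqrt{10}}{393} = \left(3513 - \sqrt{10}\right) \frac{1}{393} = \frac{1171}{131} - \frac{\sqrt{10}}{393}$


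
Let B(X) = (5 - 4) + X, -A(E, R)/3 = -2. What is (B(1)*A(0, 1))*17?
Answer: 204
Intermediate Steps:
A(E, R) = 6 (A(E, R) = -3*(-2) = 6)
B(X) = 1 + X
(B(1)*A(0, 1))*17 = ((1 + 1)*6)*17 = (2*6)*17 = 12*17 = 204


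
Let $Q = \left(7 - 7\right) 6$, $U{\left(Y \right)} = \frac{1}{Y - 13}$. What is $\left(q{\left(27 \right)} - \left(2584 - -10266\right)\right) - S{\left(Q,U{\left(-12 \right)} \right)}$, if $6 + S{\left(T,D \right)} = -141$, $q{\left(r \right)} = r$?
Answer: $-12676$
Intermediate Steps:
$U{\left(Y \right)} = \frac{1}{-13 + Y}$
$Q = 0$ ($Q = 0 \cdot 6 = 0$)
$S{\left(T,D \right)} = -147$ ($S{\left(T,D \right)} = -6 - 141 = -147$)
$\left(q{\left(27 \right)} - \left(2584 - -10266\right)\right) - S{\left(Q,U{\left(-12 \right)} \right)} = \left(27 - \left(2584 - -10266\right)\right) - -147 = \left(27 - \left(2584 + 10266\right)\right) + 147 = \left(27 - 12850\right) + 147 = -12823 + 147 = -12676$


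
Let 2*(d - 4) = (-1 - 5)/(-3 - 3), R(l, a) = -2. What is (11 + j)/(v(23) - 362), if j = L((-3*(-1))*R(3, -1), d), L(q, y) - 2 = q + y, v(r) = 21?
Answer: -23/682 ≈ -0.033724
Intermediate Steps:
d = 9/2 (d = 4 + ((-1 - 5)/(-3 - 3))/2 = 4 + (-6/(-6))/2 = 4 + (-6*(-⅙))/2 = 4 + (½)*1 = 4 + ½ = 9/2 ≈ 4.5000)
L(q, y) = 2 + q + y (L(q, y) = 2 + (q + y) = 2 + q + y)
j = ½ (j = 2 - 3*(-1)*(-2) + 9/2 = 2 + 3*(-2) + 9/2 = 2 - 6 + 9/2 = ½ ≈ 0.50000)
(11 + j)/(v(23) - 362) = (11 + ½)/(21 - 362) = (23/2)/(-341) = (23/2)*(-1/341) = -23/682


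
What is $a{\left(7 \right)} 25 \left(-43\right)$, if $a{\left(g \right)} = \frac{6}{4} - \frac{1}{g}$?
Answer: $- \frac{20425}{14} \approx -1458.9$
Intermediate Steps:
$a{\left(g \right)} = \frac{3}{2} - \frac{1}{g}$ ($a{\left(g \right)} = 6 \cdot \frac{1}{4} - \frac{1}{g} = \frac{3}{2} - \frac{1}{g}$)
$a{\left(7 \right)} 25 \left(-43\right) = \left(\frac{3}{2} - \frac{1}{7}\right) 25 \left(-43\right) = \frac{19}{14} \cdot 25 \left(-43\right) = \frac{475}{14} \left(-43\right) = - \frac{20425}{14}$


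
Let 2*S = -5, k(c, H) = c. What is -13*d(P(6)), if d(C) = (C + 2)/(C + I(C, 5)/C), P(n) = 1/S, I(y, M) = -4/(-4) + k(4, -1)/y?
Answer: -16/17 ≈ -0.94118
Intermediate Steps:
S = -5/2 (S = (1/2)*(-5) = -5/2 ≈ -2.5000)
I(y, M) = 1 + 4/y (I(y, M) = -4/(-4) + 4/y = -4*(-1/4) + 4/y = 1 + 4/y)
P(n) = -2/5 (P(n) = 1/(-5/2) = -2/5)
d(C) = (2 + C)/(C + (4 + C)/C**2) (d(C) = (C + 2)/(C + ((4 + C)/C)/C) = (2 + C)/(C + (4 + C)/C**2))
-13*d(P(6)) = -13*(-2/5)**2*(2 - 2/5)/(4 - 2/5 + (-2/5)**3) = -52*8/(25*(4 - 2/5 - 8/125)*5) = -52*8/(25*442/125*5) = -52*125*8/(25*442*5) = -13*16/221 = -16/17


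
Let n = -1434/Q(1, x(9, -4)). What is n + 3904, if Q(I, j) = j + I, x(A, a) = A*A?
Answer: 159347/41 ≈ 3886.5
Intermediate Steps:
x(A, a) = A²
Q(I, j) = I + j
n = -717/41 (n = -1434/(1 + 9²) = -1434/(1 + 81) = -1434/82 = -1434*1/82 = -717/41 ≈ -17.488)
n + 3904 = -717/41 + 3904 = 159347/41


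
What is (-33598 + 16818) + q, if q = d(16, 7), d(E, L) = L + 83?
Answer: -16690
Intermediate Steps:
d(E, L) = 83 + L
q = 90 (q = 83 + 7 = 90)
(-33598 + 16818) + q = (-33598 + 16818) + 90 = -16780 + 90 = -16690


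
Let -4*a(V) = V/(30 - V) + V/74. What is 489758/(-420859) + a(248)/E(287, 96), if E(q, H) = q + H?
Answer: -757438664650/650075224901 ≈ -1.1652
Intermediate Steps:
E(q, H) = H + q
a(V) = -V/296 - V/(4*(30 - V)) (a(V) = -(V/(30 - V) + V/74)/4 = -(V/74 + V/(30 - V))/4 = -V/296 - V/(4*(30 - V)))
489758/(-420859) + a(248)/E(287, 96) = 489758/(-420859) + ((1/296)*248*(104 - 1*248)/(-30 + 248))/(96 + 287) = 489758*(-1/420859) + ((1/296)*248*(104 - 248)/218)/383 = -489758/420859 + ((1/296)*248*(1/218)*(-144))*(1/383) = -489758/420859 - 2232/4033*1/383 = -489758/420859 - 2232/1544639 = -757438664650/650075224901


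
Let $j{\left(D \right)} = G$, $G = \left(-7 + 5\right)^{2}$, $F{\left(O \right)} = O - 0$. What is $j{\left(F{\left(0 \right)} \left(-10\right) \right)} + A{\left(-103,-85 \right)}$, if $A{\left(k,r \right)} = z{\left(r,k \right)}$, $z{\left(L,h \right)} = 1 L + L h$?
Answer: $8674$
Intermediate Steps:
$F{\left(O \right)} = O$ ($F{\left(O \right)} = O + 0 = O$)
$z{\left(L,h \right)} = L + L h$
$A{\left(k,r \right)} = r \left(1 + k\right)$
$G = 4$ ($G = \left(-2\right)^{2} = 4$)
$j{\left(D \right)} = 4$
$j{\left(F{\left(0 \right)} \left(-10\right) \right)} + A{\left(-103,-85 \right)} = 4 - 85 \left(1 - 103\right) = 4 - -8670 = 4 + 8670 = 8674$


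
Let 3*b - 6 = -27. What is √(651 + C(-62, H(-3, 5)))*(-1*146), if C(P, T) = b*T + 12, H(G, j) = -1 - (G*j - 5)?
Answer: -146*√530 ≈ -3361.2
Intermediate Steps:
b = -7 (b = 2 + (⅓)*(-27) = 2 - 9 = -7)
H(G, j) = 4 - G*j (H(G, j) = -1 - (-5 + G*j) = -1 + (5 - G*j) = 4 - G*j)
C(P, T) = 12 - 7*T (C(P, T) = -7*T + 12 = 12 - 7*T)
√(651 + C(-62, H(-3, 5)))*(-1*146) = √(651 + (12 - 7*(4 - 1*(-3)*5)))*(-1*146) = √(651 + (12 - 7*(4 + 15)))*(-146) = √(651 + (12 - 7*19))*(-146) = √(651 + (12 - 133))*(-146) = √(651 - 121)*(-146) = √530*(-146) = -146*√530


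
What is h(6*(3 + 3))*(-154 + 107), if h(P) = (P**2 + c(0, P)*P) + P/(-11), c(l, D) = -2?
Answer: -631116/11 ≈ -57374.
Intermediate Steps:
h(P) = P**2 - 23*P/11 (h(P) = (P**2 - 2*P) + P/(-11) = (P**2 - 2*P) + P*(-1/11) = (P**2 - 2*P) - P/11 = P**2 - 23*P/11)
h(6*(3 + 3))*(-154 + 107) = ((6*(3 + 3))*(-23 + 11*(6*(3 + 3)))/11)*(-154 + 107) = ((6*6)*(-23 + 11*(6*6))/11)*(-47) = ((1/11)*36*(-23 + 11*36))*(-47) = ((1/11)*36*(-23 + 396))*(-47) = ((1/11)*36*373)*(-47) = (13428/11)*(-47) = -631116/11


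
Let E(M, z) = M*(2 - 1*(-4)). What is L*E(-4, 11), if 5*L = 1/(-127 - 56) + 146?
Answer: -213736/305 ≈ -700.77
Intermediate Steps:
E(M, z) = 6*M (E(M, z) = M*(2 + 4) = M*6 = 6*M)
L = 26717/915 (L = (1/(-127 - 56) + 146)/5 = (1/(-183) + 146)/5 = (-1/183 + 146)/5 = (⅕)*(26717/183) = 26717/915 ≈ 29.199)
L*E(-4, 11) = 26717*(6*(-4))/915 = (26717/915)*(-24) = -213736/305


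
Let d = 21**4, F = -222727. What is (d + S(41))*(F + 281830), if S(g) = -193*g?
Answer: 11026728504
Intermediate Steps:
d = 194481
(d + S(41))*(F + 281830) = (194481 - 193*41)*(-222727 + 281830) = (194481 - 7913)*59103 = 186568*59103 = 11026728504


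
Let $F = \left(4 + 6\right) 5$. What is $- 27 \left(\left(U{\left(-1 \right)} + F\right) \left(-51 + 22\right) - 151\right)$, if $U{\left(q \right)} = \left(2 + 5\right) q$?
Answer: $37746$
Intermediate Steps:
$F = 50$ ($F = 10 \cdot 5 = 50$)
$U{\left(q \right)} = 7 q$
$- 27 \left(\left(U{\left(-1 \right)} + F\right) \left(-51 + 22\right) - 151\right) = - 27 \left(\left(7 \left(-1\right) + 50\right) \left(-51 + 22\right) - 151\right) = - 27 \left(\left(-7 + 50\right) \left(-29\right) - 151\right) = - 27 \left(43 \left(-29\right) - 151\right) = - 27 \left(-1247 - 151\right) = \left(-27\right) \left(-1398\right) = 37746$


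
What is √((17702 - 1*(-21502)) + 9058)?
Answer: √48262 ≈ 219.69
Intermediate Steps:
√((17702 - 1*(-21502)) + 9058) = √((17702 + 21502) + 9058) = √(39204 + 9058) = √48262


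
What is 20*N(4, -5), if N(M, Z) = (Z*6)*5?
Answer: -3000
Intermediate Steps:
N(M, Z) = 30*Z (N(M, Z) = (6*Z)*5 = 30*Z)
20*N(4, -5) = 20*(30*(-5)) = 20*(-150) = -3000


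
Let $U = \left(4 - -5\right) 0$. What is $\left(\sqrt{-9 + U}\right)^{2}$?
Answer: $-9$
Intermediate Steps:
$U = 0$ ($U = \left(4 + 5\right) 0 = 9 \cdot 0 = 0$)
$\left(\sqrt{-9 + U}\right)^{2} = \left(\sqrt{-9 + 0}\right)^{2} = \left(\sqrt{-9}\right)^{2} = \left(3 i\right)^{2} = -9$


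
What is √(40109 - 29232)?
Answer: √10877 ≈ 104.29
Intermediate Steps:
√(40109 - 29232) = √10877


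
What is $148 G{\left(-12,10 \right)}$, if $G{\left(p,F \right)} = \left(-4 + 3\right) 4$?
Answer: $-592$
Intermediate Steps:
$G{\left(p,F \right)} = -4$ ($G{\left(p,F \right)} = \left(-1\right) 4 = -4$)
$148 G{\left(-12,10 \right)} = 148 \left(-4\right) = -592$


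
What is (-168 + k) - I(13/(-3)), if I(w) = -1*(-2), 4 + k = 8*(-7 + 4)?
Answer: -198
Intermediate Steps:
k = -28 (k = -4 + 8*(-7 + 4) = -4 + 8*(-3) = -4 - 24 = -28)
I(w) = 2
(-168 + k) - I(13/(-3)) = (-168 - 28) - 1*2 = -196 - 2 = -198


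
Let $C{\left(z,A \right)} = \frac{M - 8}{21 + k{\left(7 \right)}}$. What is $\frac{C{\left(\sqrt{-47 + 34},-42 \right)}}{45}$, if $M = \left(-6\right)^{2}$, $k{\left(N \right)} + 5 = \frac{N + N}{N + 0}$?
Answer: $\frac{14}{405} \approx 0.034568$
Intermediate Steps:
$k{\left(N \right)} = -3$ ($k{\left(N \right)} = -5 + \frac{N + N}{N + 0} = -5 + \frac{2 N}{N} = -5 + 2 = -3$)
$M = 36$
$C{\left(z,A \right)} = \frac{14}{9}$ ($C{\left(z,A \right)} = \frac{36 - 8}{21 - 3} = \frac{28}{18} = 28 \cdot \frac{1}{18} = \frac{14}{9}$)
$\frac{C{\left(\sqrt{-47 + 34},-42 \right)}}{45} = \frac{14}{9 \cdot 45} = \frac{14}{9} \cdot \frac{1}{45} = \frac{14}{405}$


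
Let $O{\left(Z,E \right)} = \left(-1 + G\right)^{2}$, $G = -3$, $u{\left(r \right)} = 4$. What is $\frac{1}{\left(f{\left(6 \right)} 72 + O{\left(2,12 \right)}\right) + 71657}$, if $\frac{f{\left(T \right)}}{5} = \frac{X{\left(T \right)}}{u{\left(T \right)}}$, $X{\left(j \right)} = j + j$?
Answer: $\frac{1}{72753} \approx 1.3745 \cdot 10^{-5}$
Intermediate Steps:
$X{\left(j \right)} = 2 j$
$f{\left(T \right)} = \frac{5 T}{2}$ ($f{\left(T \right)} = 5 \frac{2 T}{4} = 5 \cdot 2 T \frac{1}{4} = 5 \frac{T}{2} = \frac{5 T}{2}$)
$O{\left(Z,E \right)} = 16$ ($O{\left(Z,E \right)} = \left(-1 - 3\right)^{2} = \left(-4\right)^{2} = 16$)
$\frac{1}{\left(f{\left(6 \right)} 72 + O{\left(2,12 \right)}\right) + 71657} = \frac{1}{\left(\frac{5}{2} \cdot 6 \cdot 72 + 16\right) + 71657} = \frac{1}{\left(15 \cdot 72 + 16\right) + 71657} = \frac{1}{\left(1080 + 16\right) + 71657} = \frac{1}{1096 + 71657} = \frac{1}{72753}$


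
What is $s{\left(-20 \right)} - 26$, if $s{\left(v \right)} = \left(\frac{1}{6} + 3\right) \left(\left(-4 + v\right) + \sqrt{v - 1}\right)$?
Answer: $-102 + \frac{19 i \sqrt{21}}{6} \approx -102.0 + 14.511 i$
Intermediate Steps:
$s{\left(v \right)} = - \frac{38}{3} + \frac{19 v}{6} + \frac{19 \sqrt{-1 + v}}{6}$ ($s{\left(v \right)} = \left(\frac{1}{6} + 3\right) \left(\left(-4 + v\right) + \sqrt{-1 + v}\right) = \frac{19 \left(-4 + v + \sqrt{-1 + v}\right)}{6} = - \frac{38}{3} + \frac{19 v}{6} + \frac{19 \sqrt{-1 + v}}{6}$)
$s{\left(-20 \right)} - 26 = \left(- \frac{38}{3} + \frac{19}{6} \left(-20\right) + \frac{19 \sqrt{-1 - 20}}{6}\right) - 26 = \left(- \frac{38}{3} - \frac{190}{3} + \frac{19 \sqrt{-21}}{6}\right) - 26 = \left(- \frac{38}{3} - \frac{190}{3} + \frac{19 i \sqrt{21}}{6}\right) - 26 = \left(-76 + \frac{19 i \sqrt{21}}{6}\right) - 26 = -102 + \frac{19 i \sqrt{21}}{6}$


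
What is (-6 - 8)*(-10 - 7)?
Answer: 238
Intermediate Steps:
(-6 - 8)*(-10 - 7) = -14*(-17) = 238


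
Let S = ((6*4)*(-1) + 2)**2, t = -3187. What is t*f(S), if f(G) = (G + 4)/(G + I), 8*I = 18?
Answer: -6221024/1945 ≈ -3198.5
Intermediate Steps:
I = 9/4 (I = (1/8)*18 = 9/4 ≈ 2.2500)
S = 484 (S = (24*(-1) + 2)**2 = (-24 + 2)**2 = (-22)**2 = 484)
f(G) = (4 + G)/(9/4 + G) (f(G) = (G + 4)/(G + 9/4) = (4 + G)/(9/4 + G))
t*f(S) = -12748*(4 + 484)/(9 + 4*484) = -12748*488/(9 + 1936) = -12748*488/1945 = -3187*1952/1945 = -6221024/1945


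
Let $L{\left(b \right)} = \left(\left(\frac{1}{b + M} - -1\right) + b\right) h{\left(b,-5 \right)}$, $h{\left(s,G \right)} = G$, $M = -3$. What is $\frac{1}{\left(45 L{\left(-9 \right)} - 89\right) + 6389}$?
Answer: $\frac{4}{32475} \approx 0.00012317$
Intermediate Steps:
$L{\left(b \right)} = -5 - 5 b - \frac{5}{-3 + b}$ ($L{\left(b \right)} = \left(\left(\frac{1}{b - 3} - -1\right) + b\right) \left(-5\right) = \left(\left(\frac{1}{-3 + b} + 1\right) + b\right) \left(-5\right) = \left(\left(1 + \frac{1}{-3 + b}\right) + b\right) \left(-5\right) = \left(1 + b + \frac{1}{-3 + b}\right) \left(-5\right) = -5 - 5 b - \frac{5}{-3 + b}$)
$\frac{1}{\left(45 L{\left(-9 \right)} - 89\right) + 6389} = \frac{1}{\left(45 \frac{5 \left(2 - \left(-9\right)^{2} + 2 \left(-9\right)\right)}{-3 - 9} - 89\right) + 6389} = \frac{1}{\left(45 \frac{5 \left(2 - 81 - 18\right)}{-12} - 89\right) + 6389} = \frac{1}{\left(45 \cdot 5 \left(- \frac{1}{12}\right) \left(2 - 81 - 18\right) - 89\right) + 6389} = \frac{1}{\left(45 \cdot 5 \left(- \frac{1}{12}\right) \left(-97\right) - 89\right) + 6389} = \frac{1}{\left(45 \cdot \frac{485}{12} - 89\right) + 6389} = \frac{1}{\left(\frac{7275}{4} - 89\right) + 6389} = \frac{1}{\frac{6919}{4} + 6389} = \frac{1}{\frac{32475}{4}} = \frac{4}{32475}$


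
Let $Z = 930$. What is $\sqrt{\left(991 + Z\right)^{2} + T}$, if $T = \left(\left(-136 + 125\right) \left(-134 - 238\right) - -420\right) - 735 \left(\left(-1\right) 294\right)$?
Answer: $\sqrt{3910843} \approx 1977.6$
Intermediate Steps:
$T = 220602$ ($T = \left(\left(-11\right) \left(-372\right) + 420\right) - -216090 = \left(4092 + 420\right) + 216090 = 4512 + 216090 = 220602$)
$\sqrt{\left(991 + Z\right)^{2} + T} = \sqrt{\left(991 + 930\right)^{2} + 220602} = \sqrt{1921^{2} + 220602} = \sqrt{3690241 + 220602} = \sqrt{3910843}$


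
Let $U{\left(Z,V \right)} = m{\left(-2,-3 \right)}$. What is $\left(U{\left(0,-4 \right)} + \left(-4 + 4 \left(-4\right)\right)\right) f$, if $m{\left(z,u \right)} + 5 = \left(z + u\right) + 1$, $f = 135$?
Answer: $-3915$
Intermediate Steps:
$m{\left(z,u \right)} = -4 + u + z$ ($m{\left(z,u \right)} = -5 + \left(\left(z + u\right) + 1\right) = -5 + \left(\left(u + z\right) + 1\right) = -5 + \left(1 + u + z\right) = -4 + u + z$)
$U{\left(Z,V \right)} = -9$ ($U{\left(Z,V \right)} = -4 - 3 - 2 = -9$)
$\left(U{\left(0,-4 \right)} + \left(-4 + 4 \left(-4\right)\right)\right) f = \left(-9 + \left(-4 + 4 \left(-4\right)\right)\right) 135 = \left(-9 - 20\right) 135 = \left(-29\right) 135 = -3915$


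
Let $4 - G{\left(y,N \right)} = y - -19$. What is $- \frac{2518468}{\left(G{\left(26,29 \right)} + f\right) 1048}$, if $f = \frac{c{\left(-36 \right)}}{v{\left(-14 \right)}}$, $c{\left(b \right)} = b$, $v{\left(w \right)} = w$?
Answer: $\frac{4407319}{70478} \approx 62.535$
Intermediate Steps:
$G{\left(y,N \right)} = -15 - y$ ($G{\left(y,N \right)} = 4 - \left(y - -19\right) = 4 - \left(y + 19\right) = 4 - \left(19 + y\right) = -15 - y$)
$f = \frac{18}{7}$ ($f = - \frac{36}{-14} = \left(-36\right) \left(- \frac{1}{14}\right) = \frac{18}{7} \approx 2.5714$)
$- \frac{2518468}{\left(G{\left(26,29 \right)} + f\right) 1048} = - \frac{2518468}{\left(\left(-15 - 26\right) + \frac{18}{7}\right) 1048} = - \frac{2518468}{\left(-41 + \frac{18}{7}\right) 1048} = - \frac{2518468}{\left(- \frac{269}{7}\right) 1048} = - \frac{2518468}{- \frac{281912}{7}} = \left(-2518468\right) \left(- \frac{7}{281912}\right) = \frac{4407319}{70478}$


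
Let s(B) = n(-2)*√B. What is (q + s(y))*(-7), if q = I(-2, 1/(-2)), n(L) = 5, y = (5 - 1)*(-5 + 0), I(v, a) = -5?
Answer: 35 - 70*I*√5 ≈ 35.0 - 156.52*I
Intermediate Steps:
y = -20 (y = 4*(-5) = -20)
s(B) = 5*√B
q = -5
(q + s(y))*(-7) = (-5 + 5*√(-20))*(-7) = (-5 + 5*(2*I*√5))*(-7) = (-5 + 10*I*√5)*(-7) = 35 - 70*I*√5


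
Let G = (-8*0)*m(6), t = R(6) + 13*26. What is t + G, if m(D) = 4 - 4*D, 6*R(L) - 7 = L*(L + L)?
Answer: 2107/6 ≈ 351.17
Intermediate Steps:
R(L) = 7/6 + L**2/3 (R(L) = 7/6 + (L*(L + L))/6 = 7/6 + (L*(2*L))/6 = 7/6 + (2*L**2)/6 = 7/6 + L**2/3)
t = 2107/6 (t = (7/6 + (1/3)*6**2) + 13*26 = (7/6 + (1/3)*36) + 338 = (7/6 + 12) + 338 = 79/6 + 338 = 2107/6 ≈ 351.17)
G = 0 (G = (-8*0)*(4 - 4*6) = 0*(4 - 24) = 0*(-20) = 0)
t + G = 2107/6 + 0 = 2107/6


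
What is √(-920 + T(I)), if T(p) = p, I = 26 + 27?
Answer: 17*I*√3 ≈ 29.445*I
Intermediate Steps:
I = 53
√(-920 + T(I)) = √(-920 + 53) = √(-867) = 17*I*√3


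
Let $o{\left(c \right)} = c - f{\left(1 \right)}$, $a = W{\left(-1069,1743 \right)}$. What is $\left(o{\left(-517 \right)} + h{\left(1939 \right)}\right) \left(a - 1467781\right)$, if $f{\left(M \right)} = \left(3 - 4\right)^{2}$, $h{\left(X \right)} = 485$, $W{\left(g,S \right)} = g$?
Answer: $48472050$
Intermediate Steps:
$a = -1069$
$f{\left(M \right)} = 1$ ($f{\left(M \right)} = \left(-1\right)^{2} = 1$)
$o{\left(c \right)} = -1 + c$ ($o{\left(c \right)} = c - 1 = -1 + c$)
$\left(o{\left(-517 \right)} + h{\left(1939 \right)}\right) \left(a - 1467781\right) = \left(\left(-1 - 517\right) + 485\right) \left(-1069 - 1467781\right) = \left(-518 + 485\right) \left(-1468850\right) = \left(-33\right) \left(-1468850\right) = 48472050$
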